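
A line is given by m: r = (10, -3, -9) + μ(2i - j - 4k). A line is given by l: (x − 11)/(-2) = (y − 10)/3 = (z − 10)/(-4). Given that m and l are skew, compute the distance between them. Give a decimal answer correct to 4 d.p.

l has direction (-2, 3, -4) through (11, 10, 10).
Common perpendicular direction n = (2, -1, -4) × (-2, 3, -4) = (16, 16, 4).
With w = (11, 10, 10) − (10, -3, -9) = (1, 13, 19), w · n = 300.
Distance = |w · n| / |n| = |300| / √528 ≈ 13.0558.

13.0558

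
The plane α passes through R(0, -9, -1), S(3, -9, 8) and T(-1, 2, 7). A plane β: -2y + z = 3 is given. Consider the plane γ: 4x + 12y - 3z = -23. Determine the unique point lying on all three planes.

RS = (3, 0, 9), RT = (-1, 11, 8); a normal to α is RS × RT = (-99, -33, 33).
Using R: α has equation -99x - 33y + 33z = 264.
Solving the 3×3 linear system -99x - 33y + 33z = 264, -2y + z = 3, 4x + 12y - 3z = -23 (e.g. by elimination or Cramer's rule, determinant = 726) gives (-2, -1, 1).

(-2, -1, 1)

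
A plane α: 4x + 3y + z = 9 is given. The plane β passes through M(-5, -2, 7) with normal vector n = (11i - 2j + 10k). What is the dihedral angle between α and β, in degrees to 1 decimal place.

β: n·r = n·M gives 11x - 2y + 10z = 19.
cos θ = |n₁·n₂| / (|n₁||n₂|) = |48| / (√26 · √225).
θ = arccos(0.62757) ≈ 51.1°.

51.1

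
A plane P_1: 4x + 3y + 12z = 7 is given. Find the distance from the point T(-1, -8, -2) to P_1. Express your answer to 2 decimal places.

n·T − d = (4)·(-1) + (3)·(-8) + (12)·(-2) − 7 = -59; |n| = √169.
Distance = |-59| / √169 = 59/√169 ≈ 4.54.

4.54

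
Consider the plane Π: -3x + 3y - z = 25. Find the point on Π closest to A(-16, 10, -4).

Foot = A − λn with λ = (n·A − d)/|n|² = (82 − 25)/19 = 3.
Foot = (-16, 10, -4) − 3·(-3, 3, -1) = (-7, 1, -1).

(-7, 1, -1)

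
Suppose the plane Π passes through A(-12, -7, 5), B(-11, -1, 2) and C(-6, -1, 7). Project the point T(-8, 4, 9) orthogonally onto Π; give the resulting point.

AB = (1, 6, -3), AC = (6, 6, 2); a normal to Π is AB × AC = (30, -20, -30).
Using A: Π has equation 30x - 20y - 30z = -370.
Foot = T − λn with λ = (n·T − d)/|n|² = (-590 − (-370))/2200 = -1/10.
Foot = (-8, 4, 9) − (-1/10)·(30, -20, -30) = (-5, 2, 6).

(-5, 2, 6)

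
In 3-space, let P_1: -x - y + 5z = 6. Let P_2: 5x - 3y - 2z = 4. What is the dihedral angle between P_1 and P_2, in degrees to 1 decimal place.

cos θ = |n₁·n₂| / (|n₁||n₂|) = |-12| / (√27 · √38).
θ = arccos(0.37463) ≈ 68.0°.

68.0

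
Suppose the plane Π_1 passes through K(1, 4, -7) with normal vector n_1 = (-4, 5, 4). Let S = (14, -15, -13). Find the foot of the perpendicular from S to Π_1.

Π_1: n_1·r = n_1·K gives -4x + 5y + 4z = -12.
Foot = S − λn with λ = (n·S − d)/|n|² = (-183 − (-12))/57 = -3.
Foot = (14, -15, -13) − (-3)·(-4, 5, 4) = (2, 0, -1).

(2, 0, -1)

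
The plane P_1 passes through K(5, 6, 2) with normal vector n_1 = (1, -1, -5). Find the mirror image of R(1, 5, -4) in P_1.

(-1, 7, 6)

P_1: n_1·r = n_1·K gives x - y - 5z = -11.
λ = (n·R − d)/|n|² = (16 − (-11))/27 = 1.
Reflection = R − 2λn = (1, 5, -4) − 2·(1, -1, -5) = (-1, 7, 6).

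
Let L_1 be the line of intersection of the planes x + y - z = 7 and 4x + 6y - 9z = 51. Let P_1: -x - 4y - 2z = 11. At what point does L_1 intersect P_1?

(3, -1, -5)

Direction of L_1: (1, 1, -1) × (4, 6, -9) = (-3, 5, 2).
A point on L_1: solving the two plane equations with x = -3 gives (-3, 9, -1).
Substitute r = (-3, 9, -1) + t(-3, 5, 2) into the plane: -31 + (-21)t = 11, so t = -2.
Intersection: (-3, 9, -1) + (-2)·(-3, 5, 2) = (3, -1, -5).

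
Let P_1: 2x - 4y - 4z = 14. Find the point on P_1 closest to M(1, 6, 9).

Foot = M − λn with λ = (n·M − d)/|n|² = (-58 − 14)/36 = -2.
Foot = (1, 6, 9) − (-2)·(2, -4, -4) = (5, -2, 1).

(5, -2, 1)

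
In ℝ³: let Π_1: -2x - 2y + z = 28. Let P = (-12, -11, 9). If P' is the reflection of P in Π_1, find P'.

λ = (n·P − d)/|n|² = (55 − 28)/9 = 3.
Reflection = P − 2λn = (-12, -11, 9) − 6·(-2, -2, 1) = (0, 1, 3).

(0, 1, 3)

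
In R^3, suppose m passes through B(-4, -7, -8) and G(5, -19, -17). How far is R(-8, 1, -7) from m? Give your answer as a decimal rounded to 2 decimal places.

A direction vector for m is G − B = (9, -12, -9).
Taking (-4, -7, -8) on m with direction v = (9, -12, -9): w = R − (-4, -7, -8) = (-4, 8, 1), and w × v = (-60, -27, -24).
Distance = |w × v| / |v| = √4905 / √306 ≈ 4.00.

4.00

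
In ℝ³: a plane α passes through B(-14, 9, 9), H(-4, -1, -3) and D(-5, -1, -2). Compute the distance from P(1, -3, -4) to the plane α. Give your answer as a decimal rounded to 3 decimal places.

3.081

BH = (10, -10, -12), BD = (9, -10, -11); a normal to α is BH × BD = (-10, 2, -10).
Using B: α has equation -10x + 2y - 10z = 68.
n·P − d = (-10)·(1) + (2)·(-3) + (-10)·(-4) − 68 = -44; |n| = √204.
Distance = |-44| / √204 = 44/√204 ≈ 3.081.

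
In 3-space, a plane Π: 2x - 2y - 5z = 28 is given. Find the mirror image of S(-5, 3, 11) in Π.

λ = (n·S − d)/|n|² = (-71 − 28)/33 = -3.
Reflection = S − 2λn = (-5, 3, 11) − (-6)·(2, -2, -5) = (7, -9, -19).

(7, -9, -19)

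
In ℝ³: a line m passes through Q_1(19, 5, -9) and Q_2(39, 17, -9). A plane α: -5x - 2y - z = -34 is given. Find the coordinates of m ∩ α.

(9, -1, -9)

A direction vector for m is Q_2 − Q_1 = (20, 12, 0).
Substitute r = (19, 5, -9) + t(20, 12, 0) into the plane: -96 + (-124)t = -34, so t = -1/2.
Intersection: (19, 5, -9) + (-1/2)·(20, 12, 0) = (9, -1, -9).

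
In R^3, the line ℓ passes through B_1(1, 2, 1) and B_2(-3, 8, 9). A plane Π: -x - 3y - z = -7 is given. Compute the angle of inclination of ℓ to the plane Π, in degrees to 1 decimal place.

A direction vector for ℓ is B_2 − B_1 = (-4, 6, 8).
sin θ = |n·v| / (|n||v|) = |-22| / (√11 · √116) = 0.61588.
θ ≈ 38.0°.

38.0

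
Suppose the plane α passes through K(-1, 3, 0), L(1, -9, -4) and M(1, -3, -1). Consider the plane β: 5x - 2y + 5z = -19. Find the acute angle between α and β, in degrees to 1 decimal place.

84.8

KL = (2, -12, -4), KM = (2, -6, -1); a normal to α is KL × KM = (-12, -6, 12).
Using K: α has equation -12x - 6y + 12z = -6.
cos θ = |n₁·n₂| / (|n₁||n₂|) = |12| / (√324 · √54).
θ = arccos(0.09072) ≈ 84.8°.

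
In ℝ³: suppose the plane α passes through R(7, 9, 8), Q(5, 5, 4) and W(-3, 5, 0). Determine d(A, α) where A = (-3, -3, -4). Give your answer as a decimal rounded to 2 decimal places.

1.49

RQ = (-2, -4, -4), RW = (-10, -4, -8); a normal to α is RQ × RW = (16, 24, -32).
Using R: α has equation 16x + 24y - 32z = 72.
n·A − d = (16)·(-3) + (24)·(-3) + (-32)·(-4) − 72 = -64; |n| = √1856.
Distance = |-64| / √1856 = 64/√1856 ≈ 1.49.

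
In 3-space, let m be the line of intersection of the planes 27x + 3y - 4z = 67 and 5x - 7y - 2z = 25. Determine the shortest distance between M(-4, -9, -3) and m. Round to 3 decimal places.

Direction of m: (27, 3, -4) × (5, -7, -2) = (-34, 34, -204).
A point on m: solving the two plane equations with x = 3 gives (3, -2, 2).
Taking (3, -2, 2) on m with direction v = (-34, 34, -204): w = M − (3, -2, 2) = (-7, -7, -5), and w × v = (1598, -1258, -476).
Distance = |w × v| / |v| = √4362744 / √43928 ≈ 9.966.

9.966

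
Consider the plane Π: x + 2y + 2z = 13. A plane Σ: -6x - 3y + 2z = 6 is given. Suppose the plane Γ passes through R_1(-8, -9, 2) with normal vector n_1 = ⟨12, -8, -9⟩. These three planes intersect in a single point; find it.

(1, 0, 6)

Γ: n_1·r = n_1·R_1 gives 12x - 8y - 9z = -42.
Solving the 3×3 linear system x + 2y + 2z = 13, -6x - 3y + 2z = 6, 12x - 8y - 9z = -42 (e.g. by elimination or Cramer's rule, determinant = 151) gives (1, 0, 6).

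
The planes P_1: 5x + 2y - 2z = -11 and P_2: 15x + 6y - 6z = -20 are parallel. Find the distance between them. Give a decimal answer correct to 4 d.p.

Rescale P_2 by 1/3: 5x + 2y - 2z = -20/3. Then distance = |-11 − (-20/3)| / √33 ≈ 0.7543.

0.7543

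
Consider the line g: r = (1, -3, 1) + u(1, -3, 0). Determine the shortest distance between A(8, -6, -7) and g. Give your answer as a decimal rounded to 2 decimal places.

9.82

Taking (1, -3, 1) on g with direction v = (1, -3, 0): w = A − (1, -3, 1) = (7, -3, -8), and w × v = (-24, -8, -18).
Distance = |w × v| / |v| = √964 / √10 ≈ 9.82.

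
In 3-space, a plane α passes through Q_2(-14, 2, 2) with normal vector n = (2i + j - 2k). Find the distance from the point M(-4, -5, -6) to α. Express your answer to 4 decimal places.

α: n·r = n·Q_2 gives 2x + y - 2z = -30.
n·M − d = (2)·(-4) + (1)·(-5) + (-2)·(-6) − (-30) = 29; |n| = √9.
Distance = |29| / √9 = 29/√9 ≈ 9.6667.

9.6667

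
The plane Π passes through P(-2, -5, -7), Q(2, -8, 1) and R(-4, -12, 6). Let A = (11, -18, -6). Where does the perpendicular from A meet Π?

(8, -6, 0)

PQ = (4, -3, 8), PR = (-2, -7, 13); a normal to Π is PQ × PR = (17, -68, -34).
Using P: Π has equation 17x - 68y - 34z = 544.
Foot = A − λn with λ = (n·A − d)/|n|² = (1615 − 544)/6069 = 3/17.
Foot = (11, -18, -6) − (3/17)·(17, -68, -34) = (8, -6, 0).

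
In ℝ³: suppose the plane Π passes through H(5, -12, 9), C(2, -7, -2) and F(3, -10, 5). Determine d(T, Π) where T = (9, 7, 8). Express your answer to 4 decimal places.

17.7097

HC = (-3, 5, -11), HF = (-2, 2, -4); a normal to Π is HC × HF = (2, 10, 4).
Using H: Π has equation 2x + 10y + 4z = -74.
n·T − d = (2)·(9) + (10)·(7) + (4)·(8) − (-74) = 194; |n| = √120.
Distance = |194| / √120 = 194/√120 ≈ 17.7097.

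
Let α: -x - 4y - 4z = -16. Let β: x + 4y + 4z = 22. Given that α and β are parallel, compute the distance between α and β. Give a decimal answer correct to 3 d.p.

1.044

Rescale β by 1/(-1): -x - 4y - 4z = -22. Then distance = |-16 − (-22)| / √33 ≈ 1.044.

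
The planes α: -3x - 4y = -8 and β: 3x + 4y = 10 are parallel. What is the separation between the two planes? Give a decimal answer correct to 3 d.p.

Rescale β by 1/(-1): -3x - 4y = -10. Then distance = |-8 − (-10)| / √25 ≈ 0.400.

0.400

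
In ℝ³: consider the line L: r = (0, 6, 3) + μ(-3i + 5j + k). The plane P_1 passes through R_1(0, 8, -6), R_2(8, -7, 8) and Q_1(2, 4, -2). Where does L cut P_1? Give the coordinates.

R_1R_2 = (8, -15, 14), R_1Q_1 = (2, -4, 4); a normal to P_1 is R_1R_2 × R_1Q_1 = (-4, -4, -2).
Using R_1: P_1 has equation -4x - 4y - 2z = -20.
Substitute r = (0, 6, 3) + t(-3, 5, 1) into the plane: -30 + (-10)t = -20, so t = -1.
Intersection: (0, 6, 3) + (-1)·(-3, 5, 1) = (3, 1, 2).

(3, 1, 2)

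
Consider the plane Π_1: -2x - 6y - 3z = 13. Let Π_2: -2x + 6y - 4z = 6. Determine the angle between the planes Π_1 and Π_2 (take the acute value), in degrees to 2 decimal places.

cos θ = |n₁·n₂| / (|n₁||n₂|) = |-20| / (√49 · √56).
θ = arccos(0.38180) ≈ 67.55°.

67.55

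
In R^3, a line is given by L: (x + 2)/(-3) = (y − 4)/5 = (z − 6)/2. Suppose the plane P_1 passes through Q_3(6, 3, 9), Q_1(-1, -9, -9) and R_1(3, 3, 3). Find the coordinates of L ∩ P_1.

L has direction (-3, 5, 2) through (-2, 4, 6).
Q_3Q_1 = (-7, -12, -18), Q_3R_1 = (-3, 0, -6); a normal to P_1 is Q_3Q_1 × Q_3R_1 = (72, 12, -36).
Using Q_3: P_1 has equation 72x + 12y - 36z = 144.
Substitute r = (-2, 4, 6) + t(-3, 5, 2) into the plane: -312 + (-228)t = 144, so t = -2.
Intersection: (-2, 4, 6) + (-2)·(-3, 5, 2) = (4, -6, 2).

(4, -6, 2)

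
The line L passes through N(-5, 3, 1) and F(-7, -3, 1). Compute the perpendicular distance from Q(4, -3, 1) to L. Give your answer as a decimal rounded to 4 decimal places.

A direction vector for L is F − N = (-2, -6, 0).
Taking (-5, 3, 1) on L with direction v = (-2, -6, 0): w = Q − (-5, 3, 1) = (9, -6, 0), and w × v = (0, 0, -66).
Distance = |w × v| / |v| = √4356 / √40 ≈ 10.4355.

10.4355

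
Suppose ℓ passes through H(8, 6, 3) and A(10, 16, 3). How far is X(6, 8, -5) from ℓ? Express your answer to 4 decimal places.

8.3390

A direction vector for ℓ is A − H = (2, 10, 0).
Taking (8, 6, 3) on ℓ with direction v = (2, 10, 0): w = X − (8, 6, 3) = (-2, 2, -8), and w × v = (80, -16, -24).
Distance = |w × v| / |v| = √7232 / √104 ≈ 8.3390.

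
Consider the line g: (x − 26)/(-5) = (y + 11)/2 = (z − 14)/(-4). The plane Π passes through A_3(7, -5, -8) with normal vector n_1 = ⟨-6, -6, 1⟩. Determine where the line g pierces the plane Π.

(6, -3, -2)

g has direction (-5, 2, -4) through (26, -11, 14).
Π: n_1·r = n_1·A_3 gives -6x - 6y + z = -20.
Substitute r = (26, -11, 14) + t(-5, 2, -4) into the plane: -76 + 14t = -20, so t = 4.
Intersection: (26, -11, 14) + 4·(-5, 2, -4) = (6, -3, -2).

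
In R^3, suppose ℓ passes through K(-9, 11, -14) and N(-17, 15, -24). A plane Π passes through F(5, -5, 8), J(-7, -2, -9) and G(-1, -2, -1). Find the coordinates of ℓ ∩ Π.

(-1, 7, -4)

A direction vector for ℓ is N − K = (-8, 4, -10).
FJ = (-12, 3, -17), FG = (-6, 3, -9); a normal to Π is FJ × FG = (24, -6, -18).
Using F: Π has equation 24x - 6y - 18z = 6.
Substitute r = (-9, 11, -14) + t(-8, 4, -10) into the plane: -30 + (-36)t = 6, so t = -1.
Intersection: (-9, 11, -14) + (-1)·(-8, 4, -10) = (-1, 7, -4).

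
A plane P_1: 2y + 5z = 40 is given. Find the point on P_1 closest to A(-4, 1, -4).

(-4, 5, 6)

Foot = A − λn with λ = (n·A − d)/|n|² = (-18 − 40)/29 = -2.
Foot = (-4, 1, -4) − (-2)·(0, 2, 5) = (-4, 5, 6).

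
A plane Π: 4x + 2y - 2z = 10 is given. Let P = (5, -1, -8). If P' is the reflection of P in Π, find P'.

λ = (n·P − d)/|n|² = (34 − 10)/24 = 1.
Reflection = P − 2λn = (5, -1, -8) − 2·(4, 2, -2) = (-3, -5, -4).

(-3, -5, -4)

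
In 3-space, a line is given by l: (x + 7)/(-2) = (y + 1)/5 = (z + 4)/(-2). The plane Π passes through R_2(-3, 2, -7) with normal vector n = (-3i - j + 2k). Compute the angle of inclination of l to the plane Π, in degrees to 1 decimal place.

8.0

l has direction (-2, 5, -2) through (-7, -1, -4).
Π: n·r = n·R_2 gives -3x - y + 2z = -7.
sin θ = |n·v| / (|n||v|) = |-3| / (√14 · √33) = 0.13957.
θ ≈ 8.0°.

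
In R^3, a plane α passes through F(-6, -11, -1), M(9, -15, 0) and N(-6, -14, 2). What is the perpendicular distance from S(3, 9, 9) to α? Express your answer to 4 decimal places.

22.2645

FM = (15, -4, 1), FN = (0, -3, 3); a normal to α is FM × FN = (-9, -45, -45).
Using F: α has equation -9x - 45y - 45z = 594.
n·S − d = (-9)·(3) + (-45)·(9) + (-45)·(9) − 594 = -1431; |n| = √4131.
Distance = |-1431| / √4131 = 1431/√4131 ≈ 22.2645.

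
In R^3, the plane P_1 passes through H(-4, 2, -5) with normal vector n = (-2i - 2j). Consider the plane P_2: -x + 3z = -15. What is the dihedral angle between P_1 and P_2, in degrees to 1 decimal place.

P_1: n·r = n·H gives -2x - 2y = 4.
cos θ = |n₁·n₂| / (|n₁||n₂|) = |2| / (√8 · √10).
θ = arccos(0.22361) ≈ 77.1°.

77.1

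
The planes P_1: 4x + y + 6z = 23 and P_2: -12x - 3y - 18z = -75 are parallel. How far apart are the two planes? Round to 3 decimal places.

0.275

Rescale P_2 by 1/(-3): 4x + y + 6z = 25. Then distance = |23 − 25| / √53 ≈ 0.275.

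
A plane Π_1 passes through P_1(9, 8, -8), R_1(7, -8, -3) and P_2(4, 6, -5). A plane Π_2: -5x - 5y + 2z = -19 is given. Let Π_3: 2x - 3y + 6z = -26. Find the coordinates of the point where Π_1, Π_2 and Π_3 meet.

(-1, 4, -2)

P_1R_1 = (-2, -16, 5), P_1P_2 = (-5, -2, 3); a normal to Π_1 is P_1R_1 × P_1P_2 = (-38, -19, -76).
Using P_1: Π_1 has equation -38x - 19y - 76z = 114.
Solving the 3×3 linear system -38x - 19y - 76z = 114, -5x - 5y + 2z = -19, 2x - 3y + 6z = -26 (e.g. by elimination or Cramer's rule, determinant = -1634) gives (-1, 4, -2).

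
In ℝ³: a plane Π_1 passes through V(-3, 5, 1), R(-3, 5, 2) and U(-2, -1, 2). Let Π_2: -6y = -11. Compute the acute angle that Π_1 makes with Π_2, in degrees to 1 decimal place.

VR = (0, 0, 1), VU = (1, -6, 1); a normal to Π_1 is VR × VU = (6, 1, 0).
Using V: Π_1 has equation 6x + y = -13.
cos θ = |n₁·n₂| / (|n₁||n₂|) = |-6| / (√37 · √36).
θ = arccos(0.16440) ≈ 80.5°.

80.5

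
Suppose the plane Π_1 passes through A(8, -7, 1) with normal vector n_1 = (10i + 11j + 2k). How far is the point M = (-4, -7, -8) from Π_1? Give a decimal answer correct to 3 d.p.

Π_1: n_1·r = n_1·A gives 10x + 11y + 2z = 5.
n·M − d = (10)·(-4) + (11)·(-7) + (2)·(-8) − 5 = -138; |n| = √225.
Distance = |-138| / √225 = 138/√225 ≈ 9.200.

9.200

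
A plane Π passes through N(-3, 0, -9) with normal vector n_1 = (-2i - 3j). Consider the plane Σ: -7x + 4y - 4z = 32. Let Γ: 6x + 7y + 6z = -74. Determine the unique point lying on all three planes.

Π: n_1·r = n_1·N gives -2x - 3y = 6.
Solving the 3×3 linear system -2x - 3y = 6, -7x + 4y - 4z = 32, 6x + 7y + 6z = -74 (e.g. by elimination or Cramer's rule, determinant = -158) gives (0, -2, -10).

(0, -2, -10)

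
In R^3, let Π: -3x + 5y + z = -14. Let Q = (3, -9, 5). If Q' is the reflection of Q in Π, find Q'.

(-3, 1, 7)

λ = (n·Q − d)/|n|² = (-49 − (-14))/35 = -1.
Reflection = Q − 2λn = (3, -9, 5) − (-2)·(-3, 5, 1) = (-3, 1, 7).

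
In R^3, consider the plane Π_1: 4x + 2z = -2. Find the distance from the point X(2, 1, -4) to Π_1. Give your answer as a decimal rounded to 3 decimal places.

n·X − d = (4)·(2) + (0)·(1) + (2)·(-4) − (-2) = 2; |n| = √20.
Distance = |2| / √20 = 2/√20 ≈ 0.447.

0.447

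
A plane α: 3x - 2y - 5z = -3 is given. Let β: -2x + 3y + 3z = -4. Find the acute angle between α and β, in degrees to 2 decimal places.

20.96

cos θ = |n₁·n₂| / (|n₁||n₂|) = |-27| / (√38 · √22).
θ = arccos(0.93381) ≈ 20.96°.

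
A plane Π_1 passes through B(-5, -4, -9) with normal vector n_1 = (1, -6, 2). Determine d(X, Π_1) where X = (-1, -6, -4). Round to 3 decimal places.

Π_1: n_1·r = n_1·B gives x - 6y + 2z = 1.
n·X − d = (1)·(-1) + (-6)·(-6) + (2)·(-4) − 1 = 26; |n| = √41.
Distance = |26| / √41 = 26/√41 ≈ 4.061.

4.061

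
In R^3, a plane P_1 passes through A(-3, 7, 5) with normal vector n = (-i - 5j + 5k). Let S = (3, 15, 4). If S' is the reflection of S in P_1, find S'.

P_1: n·r = n·A gives -x - 5y + 5z = -7.
λ = (n·S − d)/|n|² = (-58 − (-7))/51 = -1.
Reflection = S − 2λn = (3, 15, 4) − (-2)·(-1, -5, 5) = (1, 5, 14).

(1, 5, 14)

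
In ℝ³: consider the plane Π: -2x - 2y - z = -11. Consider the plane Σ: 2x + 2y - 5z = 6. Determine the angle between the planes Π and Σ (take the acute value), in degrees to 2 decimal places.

cos θ = |n₁·n₂| / (|n₁||n₂|) = |-3| / (√9 · √33).
θ = arccos(0.17408) ≈ 79.98°.

79.98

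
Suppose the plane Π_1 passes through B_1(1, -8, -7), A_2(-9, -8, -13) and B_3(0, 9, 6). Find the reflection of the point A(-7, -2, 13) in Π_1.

(5, 14, -7)

B_1A_2 = (-10, 0, -6), B_1B_3 = (-1, 17, 13); a normal to Π_1 is B_1A_2 × B_1B_3 = (102, 136, -170).
Using B_1: Π_1 has equation 102x + 136y - 170z = 204.
λ = (n·A − d)/|n|² = (-3196 − 204)/57800 = -1/17.
Reflection = A − 2λn = (-7, -2, 13) − (-2/17)·(102, 136, -170) = (5, 14, -7).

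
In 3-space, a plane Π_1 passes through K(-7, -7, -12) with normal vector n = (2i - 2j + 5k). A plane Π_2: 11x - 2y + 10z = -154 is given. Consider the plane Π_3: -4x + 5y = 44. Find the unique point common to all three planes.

(-6, 4, -8)

Π_1: n·r = n·K gives 2x - 2y + 5z = -60.
Solving the 3×3 linear system 2x - 2y + 5z = -60, 11x - 2y + 10z = -154, -4x + 5y = 44 (e.g. by elimination or Cramer's rule, determinant = 215) gives (-6, 4, -8).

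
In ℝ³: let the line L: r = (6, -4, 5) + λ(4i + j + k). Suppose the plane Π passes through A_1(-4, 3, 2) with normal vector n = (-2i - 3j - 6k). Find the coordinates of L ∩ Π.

(2, -5, 4)

Π: n·r = n·A_1 gives -2x - 3y - 6z = -13.
Substitute r = (6, -4, 5) + t(4, 1, 1) into the plane: -30 + (-17)t = -13, so t = -1.
Intersection: (6, -4, 5) + (-1)·(4, 1, 1) = (2, -5, 4).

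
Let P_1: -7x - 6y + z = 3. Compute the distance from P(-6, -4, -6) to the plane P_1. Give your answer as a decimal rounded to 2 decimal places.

6.15

n·P − d = (-7)·(-6) + (-6)·(-4) + (1)·(-6) − 3 = 57; |n| = √86.
Distance = |57| / √86 = 57/√86 ≈ 6.15.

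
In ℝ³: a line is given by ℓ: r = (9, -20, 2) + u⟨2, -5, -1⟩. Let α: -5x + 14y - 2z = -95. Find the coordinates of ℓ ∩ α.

Substitute r = (9, -20, 2) + t(2, -5, -1) into the plane: -329 + (-78)t = -95, so t = -3.
Intersection: (9, -20, 2) + (-3)·(2, -5, -1) = (3, -5, 5).

(3, -5, 5)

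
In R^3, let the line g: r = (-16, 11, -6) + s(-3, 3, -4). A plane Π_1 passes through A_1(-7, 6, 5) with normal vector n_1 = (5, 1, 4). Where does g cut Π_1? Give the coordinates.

(-7, 2, 6)

Π_1: n_1·r = n_1·A_1 gives 5x + y + 4z = -9.
Substitute r = (-16, 11, -6) + t(-3, 3, -4) into the plane: -93 + (-28)t = -9, so t = -3.
Intersection: (-16, 11, -6) + (-3)·(-3, 3, -4) = (-7, 2, 6).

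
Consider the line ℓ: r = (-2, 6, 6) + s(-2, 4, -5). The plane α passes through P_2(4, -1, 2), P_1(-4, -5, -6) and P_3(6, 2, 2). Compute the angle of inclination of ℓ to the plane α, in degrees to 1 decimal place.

8.3

P_2P_1 = (-8, -4, -8), P_2P_3 = (2, 3, 0); a normal to α is P_2P_1 × P_2P_3 = (24, -16, -16).
Using P_2: α has equation 24x - 16y - 16z = 80.
sin θ = |n·v| / (|n||v|) = |-32| / (√1088 · √45) = 0.14462.
θ ≈ 8.3°.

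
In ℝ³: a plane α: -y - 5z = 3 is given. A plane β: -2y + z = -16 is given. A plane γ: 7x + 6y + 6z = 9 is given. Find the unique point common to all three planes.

(-3, 7, -2)

Solving the 3×3 linear system -y - 5z = 3, -2y + z = -16, 7x + 6y + 6z = 9 (e.g. by elimination or Cramer's rule, determinant = -77) gives (-3, 7, -2).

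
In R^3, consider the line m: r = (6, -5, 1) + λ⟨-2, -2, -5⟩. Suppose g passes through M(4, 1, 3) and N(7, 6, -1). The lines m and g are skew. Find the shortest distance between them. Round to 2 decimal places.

A direction vector for g is N − M = (3, 5, -4).
Common perpendicular direction n = (-2, -2, -5) × (3, 5, -4) = (33, -23, -4).
With w = (4, 1, 3) − (6, -5, 1) = (-2, 6, 2), w · n = -212.
Distance = |w · n| / |n| = |-212| / √1634 ≈ 5.24.

5.24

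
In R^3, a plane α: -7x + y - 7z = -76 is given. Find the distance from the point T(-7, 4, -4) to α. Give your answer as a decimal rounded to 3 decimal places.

15.779

n·T − d = (-7)·(-7) + (1)·(4) + (-7)·(-4) − (-76) = 157; |n| = √99.
Distance = |157| / √99 = 157/√99 ≈ 15.779.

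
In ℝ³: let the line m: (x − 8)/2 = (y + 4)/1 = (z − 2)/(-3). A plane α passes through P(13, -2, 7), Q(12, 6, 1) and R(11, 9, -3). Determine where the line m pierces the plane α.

(10, -3, -1)

m has direction (2, 1, -3) through (8, -4, 2).
PQ = (-1, 8, -6), PR = (-2, 11, -10); a normal to α is PQ × PR = (-14, 2, 5).
Using P: α has equation -14x + 2y + 5z = -151.
Substitute r = (8, -4, 2) + t(2, 1, -3) into the plane: -110 + (-41)t = -151, so t = 1.
Intersection: (8, -4, 2) + 1·(2, 1, -3) = (10, -3, -1).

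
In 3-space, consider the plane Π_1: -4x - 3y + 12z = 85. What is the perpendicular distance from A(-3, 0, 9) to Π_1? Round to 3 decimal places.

2.692

n·A − d = (-4)·(-3) + (-3)·(0) + (12)·(9) − 85 = 35; |n| = √169.
Distance = |35| / √169 = 35/√169 ≈ 2.692.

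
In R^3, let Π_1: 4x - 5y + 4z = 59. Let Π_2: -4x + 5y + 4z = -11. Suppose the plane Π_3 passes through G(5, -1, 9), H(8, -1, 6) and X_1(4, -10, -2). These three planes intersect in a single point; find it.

GH = (3, 0, -3), GX_1 = (-1, -9, -11); a normal to Π_3 is GH × GX_1 = (-27, 36, -27).
Using G: Π_3 has equation -27x + 36y - 27z = -414.
Solving the 3×3 linear system 4x - 5y + 4z = 59, -4x + 5y + 4z = -11, -27x + 36y - 27z = -414 (e.g. by elimination or Cramer's rule, determinant = -72) gives (0, -7, 6).

(0, -7, 6)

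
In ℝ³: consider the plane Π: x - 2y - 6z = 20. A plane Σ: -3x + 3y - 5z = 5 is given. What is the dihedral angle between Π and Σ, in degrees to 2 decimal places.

59.99

cos θ = |n₁·n₂| / (|n₁||n₂|) = |21| / (√41 · √43).
θ = arccos(0.50014) ≈ 59.99°.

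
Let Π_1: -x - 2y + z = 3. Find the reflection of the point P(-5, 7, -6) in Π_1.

(-11, -5, 0)

λ = (n·P − d)/|n|² = (-15 − 3)/6 = -3.
Reflection = P − 2λn = (-5, 7, -6) − (-6)·(-1, -2, 1) = (-11, -5, 0).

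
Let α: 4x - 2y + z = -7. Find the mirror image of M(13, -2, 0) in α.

λ = (n·M − d)/|n|² = (56 − (-7))/21 = 3.
Reflection = M − 2λn = (13, -2, 0) − 6·(4, -2, 1) = (-11, 10, -6).

(-11, 10, -6)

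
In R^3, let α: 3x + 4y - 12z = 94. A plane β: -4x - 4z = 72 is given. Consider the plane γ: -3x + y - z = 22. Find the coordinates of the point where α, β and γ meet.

Solving the 3×3 linear system 3x + 4y - 12z = 94, -4x - 4z = 72, -3x + y - z = 22 (e.g. by elimination or Cramer's rule, determinant = 92) gives (-6, -8, -12).

(-6, -8, -12)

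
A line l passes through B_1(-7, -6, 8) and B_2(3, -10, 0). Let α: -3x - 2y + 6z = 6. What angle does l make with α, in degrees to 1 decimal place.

48.2

A direction vector for l is B_2 − B_1 = (10, -4, -8).
sin θ = |n·v| / (|n||v|) = |-70| / (√49 · √180) = 0.74536.
θ ≈ 48.2°.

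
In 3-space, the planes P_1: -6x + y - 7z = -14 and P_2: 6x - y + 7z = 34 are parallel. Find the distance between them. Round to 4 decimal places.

2.1567

Rescale P_2 by 1/(-1): -6x + y - 7z = -34. Then distance = |-14 − (-34)| / √86 ≈ 2.1567.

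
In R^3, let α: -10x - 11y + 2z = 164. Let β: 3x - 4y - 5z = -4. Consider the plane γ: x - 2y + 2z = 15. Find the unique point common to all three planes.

Solving the 3×3 linear system -10x - 11y + 2z = 164, 3x - 4y - 5z = -4, x - 2y + 2z = 15 (e.g. by elimination or Cramer's rule, determinant = 297) gives (-7, -8, 3).

(-7, -8, 3)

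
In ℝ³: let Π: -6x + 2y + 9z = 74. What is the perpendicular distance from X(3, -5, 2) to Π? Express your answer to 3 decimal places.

7.636

n·X − d = (-6)·(3) + (2)·(-5) + (9)·(2) − 74 = -84; |n| = √121.
Distance = |-84| / √121 = 84/√121 ≈ 7.636.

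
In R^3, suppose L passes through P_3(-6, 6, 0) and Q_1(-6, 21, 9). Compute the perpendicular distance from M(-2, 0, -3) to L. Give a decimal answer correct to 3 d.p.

A direction vector for L is Q_1 − P_3 = (0, 15, 9).
Taking (-6, 6, 0) on L with direction v = (0, 15, 9): w = M − (-6, 6, 0) = (4, -6, -3), and w × v = (-9, -36, 60).
Distance = |w × v| / |v| = √4977 / √306 ≈ 4.033.

4.033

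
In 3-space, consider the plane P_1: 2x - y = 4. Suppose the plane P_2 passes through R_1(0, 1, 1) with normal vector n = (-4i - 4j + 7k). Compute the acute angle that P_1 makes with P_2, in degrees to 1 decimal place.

P_2: n·r = n·R_1 gives -4x - 4y + 7z = 3.
cos θ = |n₁·n₂| / (|n₁||n₂|) = |-4| / (√5 · √81).
θ = arccos(0.19876) ≈ 78.5°.

78.5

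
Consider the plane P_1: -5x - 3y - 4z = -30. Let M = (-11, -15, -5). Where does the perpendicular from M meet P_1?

(4, -6, 7)

Foot = M − λn with λ = (n·M − d)/|n|² = (120 − (-30))/50 = 3.
Foot = (-11, -15, -5) − 3·(-5, -3, -4) = (4, -6, 7).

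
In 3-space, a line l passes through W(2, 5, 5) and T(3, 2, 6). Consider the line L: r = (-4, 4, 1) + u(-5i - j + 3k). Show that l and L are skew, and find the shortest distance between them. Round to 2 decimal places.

6.12

A direction vector for l is T − W = (1, -3, 1).
Common perpendicular direction n = (1, -3, 1) × (-5, -1, 3) = (-8, -8, -16).
With w = (-4, 4, 1) − (2, 5, 5) = (-6, -1, -4), w · n = 120.
Since n ≠ 0 the lines are not parallel, and w · n = 120 ≠ 0 so they do not intersect; hence they are skew.
Distance = |w · n| / |n| = |120| / √384 ≈ 6.12.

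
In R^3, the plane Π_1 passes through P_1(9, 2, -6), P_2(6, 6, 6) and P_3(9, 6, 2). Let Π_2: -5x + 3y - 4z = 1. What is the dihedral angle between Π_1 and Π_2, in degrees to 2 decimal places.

25.13

P_1P_2 = (-3, 4, 12), P_1P_3 = (0, 4, 8); a normal to Π_1 is P_1P_2 × P_1P_3 = (-16, 24, -12).
Using P_1: Π_1 has equation -16x + 24y - 12z = -24.
cos θ = |n₁·n₂| / (|n₁||n₂|) = |200| / (√976 · √50).
θ = arccos(0.90536) ≈ 25.13°.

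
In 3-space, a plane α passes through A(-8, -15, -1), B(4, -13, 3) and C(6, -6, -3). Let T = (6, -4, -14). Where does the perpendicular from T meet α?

AB = (12, 2, 4), AC = (14, 9, -2); a normal to α is AB × AC = (-40, 80, 80).
Using A: α has equation -40x + 80y + 80z = -960.
Foot = T − λn with λ = (n·T − d)/|n|² = (-1680 − (-960))/14400 = -1/20.
Foot = (6, -4, -14) − (-1/20)·(-40, 80, 80) = (4, 0, -10).

(4, 0, -10)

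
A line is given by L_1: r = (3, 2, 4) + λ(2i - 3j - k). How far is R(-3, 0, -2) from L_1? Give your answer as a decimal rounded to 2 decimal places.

8.72

Taking (3, 2, 4) on L_1 with direction v = (2, -3, -1): w = R − (3, 2, 4) = (-6, -2, -6), and w × v = (-16, -18, 22).
Distance = |w × v| / |v| = √1064 / √14 ≈ 8.72.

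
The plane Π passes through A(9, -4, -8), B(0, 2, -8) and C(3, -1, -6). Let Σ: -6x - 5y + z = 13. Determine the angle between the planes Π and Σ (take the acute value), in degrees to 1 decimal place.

AB = (-9, 6, 0), AC = (-6, 3, 2); a normal to Π is AB × AC = (12, 18, 9).
Using A: Π has equation 12x + 18y + 9z = -36.
cos θ = |n₁·n₂| / (|n₁||n₂|) = |-153| / (√549 · √62).
θ = arccos(0.82930) ≈ 34.0°.

34.0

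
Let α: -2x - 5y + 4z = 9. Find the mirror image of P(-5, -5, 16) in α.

λ = (n·P − d)/|n|² = (99 − 9)/45 = 2.
Reflection = P − 2λn = (-5, -5, 16) − 4·(-2, -5, 4) = (3, 15, 0).

(3, 15, 0)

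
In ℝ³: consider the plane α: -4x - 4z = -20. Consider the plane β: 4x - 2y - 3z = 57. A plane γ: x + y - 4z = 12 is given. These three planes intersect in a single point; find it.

(8, -8, -3)

Solving the 3×3 linear system -4x - 4z = -20, 4x - 2y - 3z = 57, x + y - 4z = 12 (e.g. by elimination or Cramer's rule, determinant = -68) gives (8, -8, -3).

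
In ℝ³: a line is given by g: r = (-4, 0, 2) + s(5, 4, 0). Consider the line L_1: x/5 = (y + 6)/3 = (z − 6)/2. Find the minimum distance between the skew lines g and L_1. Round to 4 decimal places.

5.2372

L_1 has direction (5, 3, 2) through (0, -6, 6).
Common perpendicular direction n = (5, 4, 0) × (5, 3, 2) = (8, -10, -5).
With w = (0, -6, 6) − (-4, 0, 2) = (4, -6, 4), w · n = 72.
Distance = |w · n| / |n| = |72| / √189 ≈ 5.2372.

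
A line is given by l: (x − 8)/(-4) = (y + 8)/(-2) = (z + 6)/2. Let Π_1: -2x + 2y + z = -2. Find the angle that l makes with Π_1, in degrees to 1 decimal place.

l has direction (-4, -2, 2) through (8, -8, -6).
sin θ = |n·v| / (|n||v|) = |6| / (√9 · √24) = 0.40825.
θ ≈ 24.1°.

24.1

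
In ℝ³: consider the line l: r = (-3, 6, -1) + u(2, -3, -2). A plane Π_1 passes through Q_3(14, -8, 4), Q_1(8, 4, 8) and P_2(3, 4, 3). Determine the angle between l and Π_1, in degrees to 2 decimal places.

12.80

Q_3Q_1 = (-6, 12, 4), Q_3P_2 = (-11, 12, -1); a normal to Π_1 is Q_3Q_1 × Q_3P_2 = (-60, -50, 60).
Using Q_3: Π_1 has equation -60x - 50y + 60z = -200.
sin θ = |n·v| / (|n||v|) = |-90| / (√9700 · √17) = 0.22163.
θ ≈ 12.80°.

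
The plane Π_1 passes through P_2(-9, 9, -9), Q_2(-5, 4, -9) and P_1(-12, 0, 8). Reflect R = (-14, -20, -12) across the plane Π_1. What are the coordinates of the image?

(16, 4, 6)

P_2Q_2 = (4, -5, 0), P_2P_1 = (-3, -9, 17); a normal to Π_1 is P_2Q_2 × P_2P_1 = (-85, -68, -51).
Using P_2: Π_1 has equation -85x - 68y - 51z = 612.
λ = (n·R − d)/|n|² = (3162 − 612)/14450 = 3/17.
Reflection = R − 2λn = (-14, -20, -12) − (6/17)·(-85, -68, -51) = (16, 4, 6).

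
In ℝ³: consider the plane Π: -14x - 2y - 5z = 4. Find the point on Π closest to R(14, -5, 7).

(0, -7, 2)

Foot = R − λn with λ = (n·R − d)/|n|² = (-221 − 4)/225 = -1.
Foot = (14, -5, 7) − (-1)·(-14, -2, -5) = (0, -7, 2).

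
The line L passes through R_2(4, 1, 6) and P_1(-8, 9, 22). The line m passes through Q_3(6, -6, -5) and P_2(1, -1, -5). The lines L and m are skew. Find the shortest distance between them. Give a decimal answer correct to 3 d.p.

A direction vector for L is P_1 − R_2 = (-12, 8, 16).
A direction vector for m is P_2 − Q_3 = (-5, 5, 0).
Common perpendicular direction n = (-12, 8, 16) × (-5, 5, 0) = (-80, -80, -20).
With w = (6, -6, -5) − (4, 1, 6) = (2, -7, -11), w · n = 620.
Distance = |w · n| / |n| = |620| / √13200 ≈ 5.396.

5.396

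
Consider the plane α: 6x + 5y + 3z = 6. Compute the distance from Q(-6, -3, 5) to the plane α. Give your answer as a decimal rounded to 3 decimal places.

n·Q − d = (6)·(-6) + (5)·(-3) + (3)·(5) − 6 = -42; |n| = √70.
Distance = |-42| / √70 = 42/√70 ≈ 5.020.

5.020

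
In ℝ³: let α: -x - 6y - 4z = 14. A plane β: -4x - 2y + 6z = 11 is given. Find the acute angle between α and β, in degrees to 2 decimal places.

81.56

cos θ = |n₁·n₂| / (|n₁||n₂|) = |-8| / (√53 · √56).
θ = arccos(0.14684) ≈ 81.56°.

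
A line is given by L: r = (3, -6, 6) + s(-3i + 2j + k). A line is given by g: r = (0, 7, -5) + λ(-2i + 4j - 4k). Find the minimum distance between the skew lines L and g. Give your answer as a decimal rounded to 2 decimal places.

2.89

Common perpendicular direction n = (-3, 2, 1) × (-2, 4, -4) = (-12, -14, -8).
With w = (0, 7, -5) − (3, -6, 6) = (-3, 13, -11), w · n = -58.
Distance = |w · n| / |n| = |-58| / √404 ≈ 2.89.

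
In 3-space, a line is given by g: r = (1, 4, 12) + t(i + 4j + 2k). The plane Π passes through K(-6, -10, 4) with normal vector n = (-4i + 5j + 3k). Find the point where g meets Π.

Π: n·r = n·K gives -4x + 5y + 3z = -14.
Substitute r = (1, 4, 12) + t(1, 4, 2) into the plane: 52 + 22t = -14, so t = -3.
Intersection: (1, 4, 12) + (-3)·(1, 4, 2) = (-2, -8, 6).

(-2, -8, 6)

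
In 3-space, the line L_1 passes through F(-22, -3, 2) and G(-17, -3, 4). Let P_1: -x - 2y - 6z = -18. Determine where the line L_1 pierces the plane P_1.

(-12, -3, 6)

A direction vector for L_1 is G − F = (5, 0, 2).
Substitute r = (-22, -3, 2) + t(5, 0, 2) into the plane: 16 + (-17)t = -18, so t = 2.
Intersection: (-22, -3, 2) + 2·(5, 0, 2) = (-12, -3, 6).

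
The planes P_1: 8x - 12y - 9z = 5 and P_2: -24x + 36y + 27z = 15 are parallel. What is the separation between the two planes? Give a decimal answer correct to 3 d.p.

Rescale P_2 by 1/(-3): 8x - 12y - 9z = -5. Then distance = |5 − (-5)| / √289 ≈ 0.588.

0.588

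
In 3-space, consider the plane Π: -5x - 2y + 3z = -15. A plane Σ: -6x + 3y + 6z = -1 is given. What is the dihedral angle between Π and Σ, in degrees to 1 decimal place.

cos θ = |n₁·n₂| / (|n₁||n₂|) = |42| / (√38 · √81).
θ = arccos(0.75703) ≈ 40.8°.

40.8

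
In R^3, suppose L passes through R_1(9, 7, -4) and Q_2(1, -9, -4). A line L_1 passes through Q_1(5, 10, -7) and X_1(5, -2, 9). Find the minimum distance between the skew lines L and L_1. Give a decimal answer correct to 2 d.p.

3.71

A direction vector for L is Q_2 − R_1 = (-8, -16, 0).
A direction vector for L_1 is X_1 − Q_1 = (0, -12, 16).
Common perpendicular direction n = (-8, -16, 0) × (0, -12, 16) = (-256, 128, 96).
With w = (5, 10, -7) − (9, 7, -4) = (-4, 3, -3), w · n = 1120.
Distance = |w · n| / |n| = |1120| / √91136 ≈ 3.71.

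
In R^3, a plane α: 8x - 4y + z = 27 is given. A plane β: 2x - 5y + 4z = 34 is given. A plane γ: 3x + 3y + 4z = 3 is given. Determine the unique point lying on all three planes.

Solving the 3×3 linear system 8x - 4y + z = 27, 2x - 5y + 4z = 34, 3x + 3y + 4z = 3 (e.g. by elimination or Cramer's rule, determinant = -251) gives (1, -4, 3).

(1, -4, 3)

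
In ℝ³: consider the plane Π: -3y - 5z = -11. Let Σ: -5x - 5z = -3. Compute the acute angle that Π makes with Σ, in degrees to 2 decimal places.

cos θ = |n₁·n₂| / (|n₁||n₂|) = |25| / (√34 · √50).
θ = arccos(0.60634) ≈ 52.67°.

52.67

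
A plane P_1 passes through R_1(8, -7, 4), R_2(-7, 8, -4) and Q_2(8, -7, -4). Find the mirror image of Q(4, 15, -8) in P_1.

R_1R_2 = (-15, 15, -8), R_1Q_2 = (0, 0, -8); a normal to P_1 is R_1R_2 × R_1Q_2 = (-120, -120, 0).
Using R_1: P_1 has equation -120x - 120y = -120.
λ = (n·Q − d)/|n|² = (-2280 − (-120))/28800 = -3/40.
Reflection = Q − 2λn = (4, 15, -8) − (-3/20)·(-120, -120, 0) = (-14, -3, -8).

(-14, -3, -8)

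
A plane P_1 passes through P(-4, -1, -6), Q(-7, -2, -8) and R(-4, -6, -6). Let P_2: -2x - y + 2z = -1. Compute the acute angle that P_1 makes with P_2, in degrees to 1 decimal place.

PQ = (-3, -1, -2), PR = (0, -5, 0); a normal to P_1 is PQ × PR = (-10, 0, 15).
Using P: P_1 has equation -10x + 15z = -50.
cos θ = |n₁·n₂| / (|n₁||n₂|) = |50| / (√325 · √9).
θ = arccos(0.92450) ≈ 22.4°.

22.4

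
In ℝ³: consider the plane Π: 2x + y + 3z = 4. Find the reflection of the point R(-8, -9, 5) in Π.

λ = (n·R − d)/|n|² = (-10 − 4)/14 = -1.
Reflection = R − 2λn = (-8, -9, 5) − (-2)·(2, 1, 3) = (-4, -7, 11).

(-4, -7, 11)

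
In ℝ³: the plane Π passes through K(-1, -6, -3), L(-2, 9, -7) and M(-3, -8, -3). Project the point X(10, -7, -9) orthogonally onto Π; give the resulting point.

(8, -5, -1)

KL = (-1, 15, -4), KM = (-2, -2, 0); a normal to Π is KL × KM = (-8, 8, 32).
Using K: Π has equation -8x + 8y + 32z = -136.
Foot = X − λn with λ = (n·X − d)/|n|² = (-424 − (-136))/1152 = -1/4.
Foot = (10, -7, -9) − (-1/4)·(-8, 8, 32) = (8, -5, -1).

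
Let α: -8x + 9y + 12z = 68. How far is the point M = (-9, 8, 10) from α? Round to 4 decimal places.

11.5294

n·M − d = (-8)·(-9) + (9)·(8) + (12)·(10) − 68 = 196; |n| = √289.
Distance = |196| / √289 = 196/√289 ≈ 11.5294.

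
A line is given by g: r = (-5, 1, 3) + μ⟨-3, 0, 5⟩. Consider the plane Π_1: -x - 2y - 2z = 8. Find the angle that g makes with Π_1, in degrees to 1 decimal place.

sin θ = |n·v| / (|n||v|) = |-7| / (√9 · √34) = 0.40016.
θ ≈ 23.6°.

23.6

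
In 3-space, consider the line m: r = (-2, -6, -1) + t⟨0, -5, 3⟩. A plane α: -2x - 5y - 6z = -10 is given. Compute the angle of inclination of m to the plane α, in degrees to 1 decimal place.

8.6

sin θ = |n·v| / (|n||v|) = |7| / (√65 · √34) = 0.14890.
θ ≈ 8.6°.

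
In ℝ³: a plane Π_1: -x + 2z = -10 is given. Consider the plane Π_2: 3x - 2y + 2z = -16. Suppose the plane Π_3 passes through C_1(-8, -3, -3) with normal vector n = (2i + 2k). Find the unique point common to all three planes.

Π_3: n·r = n·C_1 gives 2x + 2z = -22.
Solving the 3×3 linear system -x + 2z = -10, 3x - 2y + 2z = -16, 2x + 2z = -22 (e.g. by elimination or Cramer's rule, determinant = 12) gives (-4, -5, -7).

(-4, -5, -7)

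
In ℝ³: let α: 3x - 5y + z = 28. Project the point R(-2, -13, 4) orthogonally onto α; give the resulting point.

Foot = R − λn with λ = (n·R − d)/|n|² = (63 − 28)/35 = 1.
Foot = (-2, -13, 4) − 1·(3, -5, 1) = (-5, -8, 3).

(-5, -8, 3)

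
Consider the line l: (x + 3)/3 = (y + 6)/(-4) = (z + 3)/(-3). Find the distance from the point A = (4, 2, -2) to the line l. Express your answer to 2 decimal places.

10.40

l has direction (3, -4, -3) through (-3, -6, -3).
Taking (-3, -6, -3) on l with direction v = (3, -4, -3): w = A − (-3, -6, -3) = (7, 8, 1), and w × v = (-20, 24, -52).
Distance = |w × v| / |v| = √3680 / √34 ≈ 10.40.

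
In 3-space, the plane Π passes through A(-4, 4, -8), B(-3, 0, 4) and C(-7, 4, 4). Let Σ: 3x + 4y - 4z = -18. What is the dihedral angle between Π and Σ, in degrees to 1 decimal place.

AB = (1, -4, 12), AC = (-3, 0, 12); a normal to Π is AB × AC = (-48, -48, -12).
Using A: Π has equation -48x - 48y - 12z = 96.
cos θ = |n₁·n₂| / (|n₁||n₂|) = |-288| / (√4752 · √41).
θ = arccos(0.65247) ≈ 49.3°.

49.3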